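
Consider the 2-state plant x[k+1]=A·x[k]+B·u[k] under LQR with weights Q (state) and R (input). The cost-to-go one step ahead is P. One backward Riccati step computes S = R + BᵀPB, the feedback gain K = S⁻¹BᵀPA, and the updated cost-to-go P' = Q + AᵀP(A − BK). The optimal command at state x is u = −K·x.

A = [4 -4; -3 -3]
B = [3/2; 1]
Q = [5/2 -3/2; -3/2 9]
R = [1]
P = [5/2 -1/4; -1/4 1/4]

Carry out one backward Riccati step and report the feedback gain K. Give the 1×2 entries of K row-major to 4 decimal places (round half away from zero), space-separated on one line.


2.3469 -2.2245

BᵀP = [3.5000 -0.1250]
S = R + BᵀPB = [1] + [5.1250] = [6.1250]
BᵀPA = [14.3750 -13.6250]
K = S⁻¹·BᵀPA = [2.3469 -2.2245]
A−BK = [0.4796 -0.6633; -5.3469 -0.7755]
AᵀP(A−BK) = [14.5128 -5.7730; -5.7730 5.9413]
P' = Q + AᵀP(A−BK) = [17.0128 -7.2730; -7.2730 14.9413]
tr(P') = 31.9541


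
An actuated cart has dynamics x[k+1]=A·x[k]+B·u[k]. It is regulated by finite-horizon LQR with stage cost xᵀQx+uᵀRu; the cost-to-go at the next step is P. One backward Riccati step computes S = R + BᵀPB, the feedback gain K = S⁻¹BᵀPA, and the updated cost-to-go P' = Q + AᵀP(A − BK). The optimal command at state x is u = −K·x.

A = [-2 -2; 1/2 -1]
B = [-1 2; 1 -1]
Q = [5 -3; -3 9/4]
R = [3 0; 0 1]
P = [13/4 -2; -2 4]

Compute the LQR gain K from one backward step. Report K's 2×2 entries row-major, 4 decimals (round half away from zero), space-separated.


BᵀP = [-5.2500 6.0000; 8.5000 -8.0000]
S = R + BᵀPB = [3 0; 0 1] + [11.2500 -16.5000; -16.5000 25.0000] = [14.2500 -16.5000; -16.5000 26.0000]
BᵀPA = [13.5000 4.5000; -21.0000 -9.0000]
K = S⁻¹·BᵀPA = [0.0458 -0.3206; -0.7786 -0.5496]
A−BK = [-0.3969 -1.2214; -0.3244 -1.2290]
AᵀP(A−BK) = [1.0305 1.7863; 1.7863 5.4962]
P' = Q + AᵀP(A−BK) = [6.0305 -1.2137; -1.2137 7.7462]
tr(P') = 13.7767

0.0458 -0.3206 -0.7786 -0.5496


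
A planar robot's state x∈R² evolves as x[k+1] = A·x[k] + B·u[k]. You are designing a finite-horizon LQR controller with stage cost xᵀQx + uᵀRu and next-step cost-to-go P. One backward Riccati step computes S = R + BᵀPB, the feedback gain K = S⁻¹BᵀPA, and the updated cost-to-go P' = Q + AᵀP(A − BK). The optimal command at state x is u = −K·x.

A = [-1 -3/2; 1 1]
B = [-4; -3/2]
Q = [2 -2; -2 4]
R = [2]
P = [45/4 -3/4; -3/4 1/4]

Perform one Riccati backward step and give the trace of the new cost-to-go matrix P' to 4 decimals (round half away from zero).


7.3688

BᵀP = [-43.8750 2.6250]
S = R + BᵀPB = [2] + [171.5625] = [173.5625]
BᵀPA = [46.5000 68.4375]
K = S⁻¹·BᵀPA = [0.2679 0.3943]
A−BK = [0.0717 0.0772; 1.4019 1.5915]
AᵀP(A−BK) = [0.5420 0.6646; 0.6646 0.8269]
P' = Q + AᵀP(A−BK) = [2.5420 -1.3354; -1.3354 4.8269]
tr(P') = 7.3688


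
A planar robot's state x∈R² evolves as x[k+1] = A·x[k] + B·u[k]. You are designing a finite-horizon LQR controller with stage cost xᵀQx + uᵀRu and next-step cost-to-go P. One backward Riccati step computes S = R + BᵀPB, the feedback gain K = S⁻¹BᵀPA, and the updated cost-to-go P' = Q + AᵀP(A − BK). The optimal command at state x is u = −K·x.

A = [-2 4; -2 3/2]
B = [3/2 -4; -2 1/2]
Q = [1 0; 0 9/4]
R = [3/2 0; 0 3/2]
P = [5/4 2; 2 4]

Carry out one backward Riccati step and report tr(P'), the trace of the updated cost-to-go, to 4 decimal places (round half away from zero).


10.9524

BᵀP = [-2.1250 -5.0000; -4.0000 -6.0000]
S = R + BᵀPB = [3/2 0; 0 3/2] + [6.8125 6.0000; 6.0000 13.0000] = [8.3125 6.0000; 6.0000 14.5000]
BᵀPA = [14.2500 -16.0000; 20.0000 -25.0000]
K = S⁻¹·BᵀPA = [1.0248 -0.9701; 0.9553 -1.3227]
A−BK = [0.2839 0.1641; -0.4281 0.2213]
AᵀP(A−BK) = [3.2917 -3.7220; -3.7220 4.4107]
P' = Q + AᵀP(A−BK) = [4.2917 -3.7220; -3.7220 6.6607]
tr(P') = 10.9524


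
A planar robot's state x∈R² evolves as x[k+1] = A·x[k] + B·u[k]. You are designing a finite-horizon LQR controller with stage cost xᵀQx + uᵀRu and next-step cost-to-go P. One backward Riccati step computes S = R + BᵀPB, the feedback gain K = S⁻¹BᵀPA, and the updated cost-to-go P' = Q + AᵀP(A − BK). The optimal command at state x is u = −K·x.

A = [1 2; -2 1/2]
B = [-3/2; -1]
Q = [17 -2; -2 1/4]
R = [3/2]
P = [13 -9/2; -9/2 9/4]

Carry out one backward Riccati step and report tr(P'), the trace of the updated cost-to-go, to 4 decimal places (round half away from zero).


31.7837

BᵀP = [-15.0000 4.5000]
S = R + BᵀPB = [3/2] + [18.0000] = [19.5000]
BᵀPA = [-24.0000 -27.7500]
K = S⁻¹·BᵀPA = [-1.2308 -1.4231]
A−BK = [-0.8462 -0.1346; -3.2308 -0.9231]
AᵀP(A−BK) = [10.4615 5.3462; 5.3462 4.0721]
P' = Q + AᵀP(A−BK) = [27.4615 3.3462; 3.3462 4.3221]
tr(P') = 31.7837


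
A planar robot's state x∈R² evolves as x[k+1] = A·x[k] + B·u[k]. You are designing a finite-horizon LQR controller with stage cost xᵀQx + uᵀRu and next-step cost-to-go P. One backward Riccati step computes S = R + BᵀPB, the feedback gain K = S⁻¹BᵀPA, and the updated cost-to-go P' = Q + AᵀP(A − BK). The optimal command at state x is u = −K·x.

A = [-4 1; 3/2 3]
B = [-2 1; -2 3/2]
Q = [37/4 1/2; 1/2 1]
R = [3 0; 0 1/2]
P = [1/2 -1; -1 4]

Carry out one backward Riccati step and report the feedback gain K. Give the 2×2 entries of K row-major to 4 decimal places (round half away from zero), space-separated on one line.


BᵀP = [1.0000 -6.0000; -1.0000 5.0000]
S = R + BᵀPB = [3 0; 0 1/2] + [10.0000 -8.0000; -8.0000 6.5000] = [13.0000 -8.0000; -8.0000 7.0000]
BᵀPA = [-13.0000 -17.0000; 11.5000 14.0000]
K = S⁻¹·BᵀPA = [0.0370 -0.2593; 1.6852 1.7037]
A−BK = [-5.6111 -1.2222; -0.9537 -0.0741]
AᵀP(A−BK) = [10.1019 3.5370; 3.5370 2.2407]
P' = Q + AᵀP(A−BK) = [19.3519 4.0370; 4.0370 3.2407]
tr(P') = 22.5926

0.0370 -0.2593 1.6852 1.7037


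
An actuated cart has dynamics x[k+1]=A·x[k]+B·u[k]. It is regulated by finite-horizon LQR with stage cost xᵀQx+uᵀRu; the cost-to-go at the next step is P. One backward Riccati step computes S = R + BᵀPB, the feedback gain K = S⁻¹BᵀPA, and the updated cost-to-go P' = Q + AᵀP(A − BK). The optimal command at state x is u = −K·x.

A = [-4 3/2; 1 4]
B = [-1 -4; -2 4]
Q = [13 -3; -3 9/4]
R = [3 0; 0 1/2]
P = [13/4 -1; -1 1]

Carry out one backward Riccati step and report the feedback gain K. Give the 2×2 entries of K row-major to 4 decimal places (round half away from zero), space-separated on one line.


0.5198 -0.9519 0.7510 0.0741

BᵀP = [-1.2500 -1.0000; -17.0000 8.0000]
S = R + BᵀPB = [3 0; 0 1/2] + [3.2500 1.0000; 1.0000 100.0000] = [6.2500 1.0000; 1.0000 100.5000]
BᵀPA = [4.0000 -5.8750; 76.0000 6.5000]
K = S⁻¹·BᵀPA = [0.5198 -0.9519; 0.7510 0.0741]
A−BK = [-0.4760 0.8447; -0.9645 1.7997]
AᵀP(A−BK) = [1.8411 -2.8278; -2.8278 5.2383]
P' = Q + AᵀP(A−BK) = [14.8411 -5.8278; -5.8278 7.4883]
tr(P') = 22.3295


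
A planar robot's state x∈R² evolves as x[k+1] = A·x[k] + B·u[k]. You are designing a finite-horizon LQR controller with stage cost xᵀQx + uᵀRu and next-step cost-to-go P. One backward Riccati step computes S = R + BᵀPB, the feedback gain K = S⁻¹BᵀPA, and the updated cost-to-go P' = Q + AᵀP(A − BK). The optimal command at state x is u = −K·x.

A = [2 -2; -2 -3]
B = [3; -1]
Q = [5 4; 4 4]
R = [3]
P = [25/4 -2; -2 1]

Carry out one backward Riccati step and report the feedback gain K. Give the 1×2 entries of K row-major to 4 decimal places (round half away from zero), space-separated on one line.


BᵀP = [20.7500 -7.0000]
S = R + BᵀPB = [3] + [69.2500] = [72.2500]
BᵀPA = [55.5000 -20.5000]
K = S⁻¹·BᵀPA = [0.7682 -0.2837]
A−BK = [-0.3045 -1.1488; -1.2318 -3.2837]
AᵀP(A−BK) = [2.3668 0.7474; 0.7474 4.1834]
P' = Q + AᵀP(A−BK) = [7.3668 4.7474; 4.7474 8.1834]
tr(P') = 15.5502

0.7682 -0.2837


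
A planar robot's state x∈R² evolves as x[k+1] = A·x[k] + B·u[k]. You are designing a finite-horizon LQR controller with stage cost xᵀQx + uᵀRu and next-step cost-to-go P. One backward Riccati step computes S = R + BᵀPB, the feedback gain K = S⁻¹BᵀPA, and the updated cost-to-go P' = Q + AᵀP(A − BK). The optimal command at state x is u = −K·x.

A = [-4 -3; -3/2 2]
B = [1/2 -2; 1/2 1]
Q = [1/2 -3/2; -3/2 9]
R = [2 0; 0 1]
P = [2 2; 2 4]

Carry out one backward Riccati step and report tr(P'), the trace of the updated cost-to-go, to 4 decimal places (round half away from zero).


BᵀP = [2.0000 3.0000; -2.0000 0.0000]
S = R + BᵀPB = [2 0; 0 1] + [2.5000 -1.0000; -1.0000 4.0000] = [4.5000 -1.0000; -1.0000 5.0000]
BᵀPA = [-12.5000 0.0000; 8.0000 6.0000]
K = S⁻¹·BᵀPA = [-2.5349 0.2791; 1.0930 1.2558]
A−BK = [-0.5465 -0.6279; -1.3256 0.6047]
AᵀP(A−BK) = [24.5698 -1.5581; -1.5581 2.4651]
P' = Q + AᵀP(A−BK) = [25.0698 -3.0581; -3.0581 11.4651]
tr(P') = 36.5349

36.5349


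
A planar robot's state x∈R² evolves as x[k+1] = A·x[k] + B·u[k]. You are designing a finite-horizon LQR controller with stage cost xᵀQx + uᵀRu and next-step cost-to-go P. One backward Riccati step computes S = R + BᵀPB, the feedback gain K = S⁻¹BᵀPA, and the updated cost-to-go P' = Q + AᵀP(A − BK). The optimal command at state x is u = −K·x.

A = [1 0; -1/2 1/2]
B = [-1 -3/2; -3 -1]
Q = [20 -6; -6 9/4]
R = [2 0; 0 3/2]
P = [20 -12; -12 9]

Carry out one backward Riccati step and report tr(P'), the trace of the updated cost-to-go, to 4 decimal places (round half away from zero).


24.2471

BᵀP = [16.0000 -15.0000; -18.0000 9.0000]
S = R + BᵀPB = [2 0; 0 3/2] + [29.0000 -9.0000; -9.0000 18.0000] = [31.0000 -9.0000; -9.0000 19.5000]
BᵀPA = [23.5000 -7.5000; -22.5000 4.5000]
K = S⁻¹·BᵀPA = [0.4885 -0.2020; -0.9284 0.1375]
A−BK = [0.0960 0.0043; 0.0372 0.0315]
AᵀP(A−BK) = [1.8811 -0.4083; -0.4083 0.1160]
P' = Q + AᵀP(A−BK) = [21.8811 -6.4083; -6.4083 2.3660]
tr(P') = 24.2471


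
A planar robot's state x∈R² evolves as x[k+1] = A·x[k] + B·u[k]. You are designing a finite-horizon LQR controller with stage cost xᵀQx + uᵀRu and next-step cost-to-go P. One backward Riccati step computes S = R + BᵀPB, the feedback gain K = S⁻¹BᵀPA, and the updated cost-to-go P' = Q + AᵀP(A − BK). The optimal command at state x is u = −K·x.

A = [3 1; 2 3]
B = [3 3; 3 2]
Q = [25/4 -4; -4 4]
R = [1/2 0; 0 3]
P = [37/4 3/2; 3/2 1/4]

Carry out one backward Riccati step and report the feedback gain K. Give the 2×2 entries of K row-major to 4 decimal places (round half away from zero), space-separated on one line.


BᵀP = [32.2500 5.2500; 30.7500 5.0000]
S = R + BᵀPB = [1/2 0; 0 3] + [112.5000 107.2500; 107.2500 102.2500] = [113.0000 107.2500; 107.2500 105.2500]
BᵀPA = [107.2500 48.0000; 102.2500 45.7500]
K = S⁻¹·BᵀPA = [0.8235 0.3719; 0.1323 0.0557]
A−BK = [0.1325 -0.2828; -0.7352 1.7728]
AᵀP(A−BK) = [0.3969 0.1670; 0.1670 0.0999]
P' = Q + AᵀP(A−BK) = [6.6469 -3.8330; -3.8330 4.0999]
tr(P') = 10.7468

0.8235 0.3719 0.1323 0.0557


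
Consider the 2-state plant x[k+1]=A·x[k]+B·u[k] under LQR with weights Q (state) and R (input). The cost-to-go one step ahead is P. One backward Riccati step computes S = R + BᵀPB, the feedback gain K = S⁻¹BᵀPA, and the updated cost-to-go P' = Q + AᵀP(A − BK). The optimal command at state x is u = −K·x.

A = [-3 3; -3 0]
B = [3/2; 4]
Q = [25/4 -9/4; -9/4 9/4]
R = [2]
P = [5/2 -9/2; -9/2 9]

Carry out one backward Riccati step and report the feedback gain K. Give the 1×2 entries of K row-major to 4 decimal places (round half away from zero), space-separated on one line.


-0.4609 -0.4379

BᵀP = [-14.2500 29.2500]
S = R + BᵀPB = [2] + [95.6250] = [97.6250]
BᵀPA = [-45.0000 -42.7500]
K = S⁻¹·BᵀPA = [-0.4609 -0.4379]
A−BK = [-2.3086 3.6569; -1.1562 1.7516]
AᵀP(A−BK) = [1.7574 -1.7055; -1.7055 3.7798]
P' = Q + AᵀP(A−BK) = [8.0074 -3.9555; -3.9555 6.0298]
tr(P') = 14.0371


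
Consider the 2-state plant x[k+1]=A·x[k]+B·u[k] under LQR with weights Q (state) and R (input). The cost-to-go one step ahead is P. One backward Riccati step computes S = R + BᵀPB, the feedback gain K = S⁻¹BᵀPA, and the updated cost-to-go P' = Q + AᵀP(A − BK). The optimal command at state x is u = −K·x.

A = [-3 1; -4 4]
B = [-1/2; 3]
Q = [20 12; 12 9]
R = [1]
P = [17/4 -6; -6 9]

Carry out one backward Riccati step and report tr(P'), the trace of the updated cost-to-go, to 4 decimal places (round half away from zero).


33.6209

BᵀP = [-20.1250 30.0000]
S = R + BᵀPB = [1] + [100.0625] = [101.0625]
BᵀPA = [-59.6250 99.8750]
K = S⁻¹·BᵀPA = [-0.5900 0.9882]
A−BK = [-3.2950 1.4941; -2.2301 1.0353]
AᵀP(A−BK) = [3.0724 -1.8256; -1.8256 1.5485]
P' = Q + AᵀP(A−BK) = [23.0724 10.1744; 10.1744 10.5485]
tr(P') = 33.6209


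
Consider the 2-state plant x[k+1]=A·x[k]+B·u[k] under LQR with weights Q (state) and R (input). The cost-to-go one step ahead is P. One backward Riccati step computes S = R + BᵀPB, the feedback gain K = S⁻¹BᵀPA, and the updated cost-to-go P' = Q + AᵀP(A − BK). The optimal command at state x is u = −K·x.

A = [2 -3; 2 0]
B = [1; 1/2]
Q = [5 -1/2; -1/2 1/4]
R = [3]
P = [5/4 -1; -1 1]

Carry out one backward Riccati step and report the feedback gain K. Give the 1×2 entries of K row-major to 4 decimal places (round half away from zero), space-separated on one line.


0.1429 -0.6429

BᵀP = [0.7500 -0.5000]
S = R + BᵀPB = [3] + [0.5000] = [3.5000]
BᵀPA = [0.5000 -2.2500]
K = S⁻¹·BᵀPA = [0.1429 -0.6429]
A−BK = [1.8571 -2.3571; 1.9286 0.3214]
AᵀP(A−BK) = [0.9286 -1.1786; -1.1786 9.8036]
P' = Q + AᵀP(A−BK) = [5.9286 -1.6786; -1.6786 10.0536]
tr(P') = 15.9821


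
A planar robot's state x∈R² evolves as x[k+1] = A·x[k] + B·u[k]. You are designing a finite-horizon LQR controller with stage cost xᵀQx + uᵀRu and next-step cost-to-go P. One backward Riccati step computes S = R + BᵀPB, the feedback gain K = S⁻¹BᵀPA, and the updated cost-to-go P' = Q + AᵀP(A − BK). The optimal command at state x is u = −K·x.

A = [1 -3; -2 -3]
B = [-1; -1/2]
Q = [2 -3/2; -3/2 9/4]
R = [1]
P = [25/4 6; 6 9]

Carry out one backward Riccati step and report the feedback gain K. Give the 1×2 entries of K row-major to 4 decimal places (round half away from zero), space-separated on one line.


0.7581 3.8226

BᵀP = [-9.2500 -10.5000]
S = R + BᵀPB = [1] + [14.5000] = [15.5000]
BᵀPA = [11.7500 59.2500]
K = S⁻¹·BᵀPA = [0.7581 3.8226]
A−BK = [1.7581 0.8226; -1.6210 -1.0887]
AᵀP(A−BK) = [9.3427 8.3347; 8.3347 18.7621]
P' = Q + AᵀP(A−BK) = [11.3427 6.8347; 6.8347 21.0121]
tr(P') = 32.3548


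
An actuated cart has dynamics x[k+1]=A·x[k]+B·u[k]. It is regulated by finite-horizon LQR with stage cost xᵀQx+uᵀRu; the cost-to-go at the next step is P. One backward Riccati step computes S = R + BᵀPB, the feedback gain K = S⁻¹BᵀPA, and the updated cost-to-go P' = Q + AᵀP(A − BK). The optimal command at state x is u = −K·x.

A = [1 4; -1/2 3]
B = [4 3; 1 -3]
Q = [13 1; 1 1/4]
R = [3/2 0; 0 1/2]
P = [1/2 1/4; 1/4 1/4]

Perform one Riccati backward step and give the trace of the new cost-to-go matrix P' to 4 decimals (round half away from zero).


BᵀP = [2.2500 1.2500; 0.7500 0.0000]
S = R + BᵀPB = [3/2 0; 0 1/2] + [10.2500 3.0000; 3.0000 2.2500] = [11.7500 3.0000; 3.0000 2.7500]
BᵀPA = [1.6250 12.7500; 0.7500 3.0000]
K = S⁻¹·BᵀPA = [0.0952 1.1180; 0.1689 -0.1287]
A−BK = [0.1126 -0.0858; -0.0885 1.4960]
AᵀP(A−BK) = [0.0312 0.1548; 0.1548 2.3820]
P' = Q + AᵀP(A−BK) = [13.0312 1.1548; 1.1548 2.6320]
tr(P') = 15.6632

15.6632


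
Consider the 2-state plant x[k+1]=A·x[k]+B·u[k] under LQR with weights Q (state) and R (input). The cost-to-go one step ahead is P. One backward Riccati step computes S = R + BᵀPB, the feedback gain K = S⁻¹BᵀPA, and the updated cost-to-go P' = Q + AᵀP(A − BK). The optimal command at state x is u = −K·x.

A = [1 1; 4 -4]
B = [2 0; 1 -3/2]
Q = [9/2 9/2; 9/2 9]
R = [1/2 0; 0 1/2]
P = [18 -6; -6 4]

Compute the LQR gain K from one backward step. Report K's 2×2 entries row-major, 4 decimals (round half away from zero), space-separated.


0.4538 0.5440 -2.1522 2.7865

BᵀP = [30.0000 -8.0000; 9.0000 -6.0000]
S = R + BᵀPB = [1/2 0; 0 1/2] + [52.0000 12.0000; 12.0000 9.0000] = [52.5000 12.0000; 12.0000 9.5000]
BᵀPA = [-2.0000 62.0000; -15.0000 33.0000]
K = S⁻¹·BᵀPA = [0.4538 0.5440; -2.1522 2.7865]
A−BK = [0.0923 -0.0881; 0.3178 -0.3643]
AᵀP(A−BK) = [2.6244 -3.1149; -3.1149 4.3157]
P' = Q + AᵀP(A−BK) = [7.1244 1.3851; 1.3851 13.3157]
tr(P') = 20.4401


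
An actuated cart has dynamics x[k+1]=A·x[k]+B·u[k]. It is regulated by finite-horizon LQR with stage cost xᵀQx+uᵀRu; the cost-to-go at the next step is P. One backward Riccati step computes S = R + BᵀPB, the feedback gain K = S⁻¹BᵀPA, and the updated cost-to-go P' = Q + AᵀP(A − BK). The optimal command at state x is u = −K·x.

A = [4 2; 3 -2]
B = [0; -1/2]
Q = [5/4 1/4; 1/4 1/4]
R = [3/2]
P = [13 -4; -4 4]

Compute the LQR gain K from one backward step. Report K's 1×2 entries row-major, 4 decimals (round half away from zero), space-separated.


BᵀP = [2.0000 -2.0000]
S = R + BᵀPB = [3/2] + [1.0000] = [2.5000]
BᵀPA = [2.0000 8.0000]
K = S⁻¹·BᵀPA = [0.8000 3.2000]
A−BK = [4.0000 2.0000; 3.4000 -0.4000]
AᵀP(A−BK) = [146.4000 81.6000; 81.6000 74.4000]
P' = Q + AᵀP(A−BK) = [147.6500 81.8500; 81.8500 74.6500]
tr(P') = 222.3000

0.8000 3.2000


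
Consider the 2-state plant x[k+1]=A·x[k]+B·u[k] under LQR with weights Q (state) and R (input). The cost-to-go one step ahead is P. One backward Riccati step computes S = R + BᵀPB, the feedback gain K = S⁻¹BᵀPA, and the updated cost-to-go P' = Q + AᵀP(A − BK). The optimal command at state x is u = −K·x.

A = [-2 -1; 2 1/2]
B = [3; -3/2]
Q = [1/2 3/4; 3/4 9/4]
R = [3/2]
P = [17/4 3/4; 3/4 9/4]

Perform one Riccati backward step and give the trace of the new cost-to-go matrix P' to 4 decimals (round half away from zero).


5.8264

BᵀP = [11.6250 -1.1250]
S = R + BᵀPB = [3/2] + [36.5625] = [38.0625]
BᵀPA = [-25.5000 -12.1875]
K = S⁻¹·BᵀPA = [-0.6700 -0.3202]
A−BK = [0.0099 -0.0394; 0.9951 0.0197]
AᵀP(A−BK) = [2.9163 0.3350; 0.3350 0.1601]
P' = Q + AᵀP(A−BK) = [3.4163 1.0850; 1.0850 2.4101]
tr(P') = 5.8264


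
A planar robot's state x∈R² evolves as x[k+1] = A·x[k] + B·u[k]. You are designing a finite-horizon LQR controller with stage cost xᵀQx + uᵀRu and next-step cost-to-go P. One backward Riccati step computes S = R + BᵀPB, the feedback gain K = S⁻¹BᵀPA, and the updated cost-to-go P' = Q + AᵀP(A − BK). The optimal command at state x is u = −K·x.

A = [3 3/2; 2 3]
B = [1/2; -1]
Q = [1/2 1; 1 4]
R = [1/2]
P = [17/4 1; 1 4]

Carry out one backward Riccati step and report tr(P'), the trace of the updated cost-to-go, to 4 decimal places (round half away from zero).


BᵀP = [1.1250 -3.5000]
S = R + BᵀPB = [1/2] + [4.0625] = [4.5625]
BᵀPA = [-3.6250 -8.8125]
K = S⁻¹·BᵀPA = [-0.7945 -1.9315]
A−BK = [3.3973 2.4658; 1.2055 1.0685]
AᵀP(A−BK) = [63.3699 48.1233; 48.1233 37.5411]
P' = Q + AᵀP(A−BK) = [63.8699 49.1233; 49.1233 41.5411]
tr(P') = 105.4110

105.4110


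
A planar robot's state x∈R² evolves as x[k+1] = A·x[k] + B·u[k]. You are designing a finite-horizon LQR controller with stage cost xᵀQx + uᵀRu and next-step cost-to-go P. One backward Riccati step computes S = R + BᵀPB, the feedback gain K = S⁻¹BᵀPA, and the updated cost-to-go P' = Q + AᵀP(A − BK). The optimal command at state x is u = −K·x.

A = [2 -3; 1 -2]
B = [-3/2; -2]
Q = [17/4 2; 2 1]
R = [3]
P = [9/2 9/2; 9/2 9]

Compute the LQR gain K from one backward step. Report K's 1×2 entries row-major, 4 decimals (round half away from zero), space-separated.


-0.7389 1.2709

BᵀP = [-15.7500 -24.7500]
S = R + BᵀPB = [3] + [73.1250] = [76.1250]
BᵀPA = [-56.2500 96.7500]
K = S⁻¹·BᵀPA = [-0.7389 1.2709]
A−BK = [0.8916 -1.0936; -0.4778 0.5419]
AᵀP(A−BK) = [3.4360 -5.0099; -5.0099 7.5369]
P' = Q + AᵀP(A−BK) = [7.6860 -3.0099; -3.0099 8.5369]
tr(P') = 16.2229


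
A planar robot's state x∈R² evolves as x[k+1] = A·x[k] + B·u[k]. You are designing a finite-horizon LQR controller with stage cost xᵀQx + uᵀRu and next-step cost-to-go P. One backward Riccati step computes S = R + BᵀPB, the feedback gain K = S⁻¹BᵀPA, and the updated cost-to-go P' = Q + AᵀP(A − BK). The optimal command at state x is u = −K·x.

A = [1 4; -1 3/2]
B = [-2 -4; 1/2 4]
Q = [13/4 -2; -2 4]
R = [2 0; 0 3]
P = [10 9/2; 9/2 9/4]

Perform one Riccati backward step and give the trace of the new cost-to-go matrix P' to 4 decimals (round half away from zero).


20.1866

BᵀP = [-17.7500 -7.8750; -22.0000 -9.0000]
S = R + BᵀPB = [2 0; 0 3] + [31.5625 39.5000; 39.5000 52.0000] = [33.5625 39.5000; 39.5000 55.0000]
BᵀPA = [-9.8750 -82.8125; -13.0000 -101.5000]
K = S⁻¹·BᵀPA = [-0.1037 -1.9092; -0.1619 -0.4743]
A−BK = [0.1450 -1.7156; -0.3006 4.3518]
AᵀP(A−BK) = [0.1214 0.3557; 0.3557 12.8151]
P' = Q + AᵀP(A−BK) = [3.3714 -1.6443; -1.6443 16.8151]
tr(P') = 20.1866


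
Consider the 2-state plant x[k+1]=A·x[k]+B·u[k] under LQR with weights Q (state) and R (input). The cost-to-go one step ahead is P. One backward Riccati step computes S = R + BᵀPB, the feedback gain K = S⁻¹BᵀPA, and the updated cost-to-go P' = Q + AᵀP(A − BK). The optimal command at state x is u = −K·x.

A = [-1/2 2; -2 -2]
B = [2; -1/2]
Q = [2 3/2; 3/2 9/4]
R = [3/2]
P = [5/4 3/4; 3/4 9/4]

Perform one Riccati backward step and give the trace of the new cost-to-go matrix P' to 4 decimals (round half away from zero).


20.2697

BᵀP = [2.1250 0.3750]
S = R + BᵀPB = [3/2] + [4.0625] = [5.5625]
BᵀPA = [-1.8125 3.5000]
K = S⁻¹·BᵀPA = [-0.3258 0.6292]
A−BK = [0.1517 0.7416; -2.1629 -1.6854]
AᵀP(A−BK) = [10.2219 6.6404; 6.6404 5.7978]
P' = Q + AᵀP(A−BK) = [12.2219 8.1404; 8.1404 8.0478]
tr(P') = 20.2697


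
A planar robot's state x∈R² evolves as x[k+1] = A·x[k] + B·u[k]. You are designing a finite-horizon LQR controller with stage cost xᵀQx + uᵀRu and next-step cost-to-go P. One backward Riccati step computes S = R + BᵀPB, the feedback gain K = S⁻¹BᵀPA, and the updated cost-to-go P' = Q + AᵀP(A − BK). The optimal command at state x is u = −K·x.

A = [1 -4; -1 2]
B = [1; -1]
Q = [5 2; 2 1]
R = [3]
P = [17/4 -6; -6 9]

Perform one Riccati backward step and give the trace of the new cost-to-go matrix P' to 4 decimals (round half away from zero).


30.2389

BᵀP = [10.2500 -15.0000]
S = R + BᵀPB = [3] + [25.2500] = [28.2500]
BᵀPA = [25.2500 -71.0000]
K = S⁻¹·BᵀPA = [0.8938 -2.5133]
A−BK = [0.1062 -1.4867; -0.1062 -0.5133]
AᵀP(A−BK) = [2.6814 -7.5398; -7.5398 21.5575]
P' = Q + AᵀP(A−BK) = [7.6814 -5.5398; -5.5398 22.5575]
tr(P') = 30.2389


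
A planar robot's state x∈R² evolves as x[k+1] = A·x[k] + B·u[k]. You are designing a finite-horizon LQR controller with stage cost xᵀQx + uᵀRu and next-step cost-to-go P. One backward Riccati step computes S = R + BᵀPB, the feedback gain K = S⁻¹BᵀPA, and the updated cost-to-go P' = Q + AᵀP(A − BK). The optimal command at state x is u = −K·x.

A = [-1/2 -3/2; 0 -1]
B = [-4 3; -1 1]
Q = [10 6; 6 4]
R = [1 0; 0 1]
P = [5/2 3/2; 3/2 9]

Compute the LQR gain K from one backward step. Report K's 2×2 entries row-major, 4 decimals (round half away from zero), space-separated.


BᵀP = [-11.5000 -15.0000; 9.0000 13.5000]
S = R + BᵀPB = [1 0; 0 1] + [61.0000 -49.5000; -49.5000 40.5000] = [62.0000 -49.5000; -49.5000 41.5000]
BᵀPA = [5.7500 32.2500; -4.5000 -27.0000]
K = S⁻¹·BᵀPA = [0.1293 0.0153; 0.0458 -0.6324]
A−BK = [-0.1202 0.4582; 0.0835 -0.3523]
AᵀP(A−BK) = [0.0876 -0.3086; -0.3086 1.5580]
P' = Q + AᵀP(A−BK) = [10.0876 5.6914; 5.6914 5.5580]
tr(P') = 15.6456

0.1293 0.0153 0.0458 -0.6324


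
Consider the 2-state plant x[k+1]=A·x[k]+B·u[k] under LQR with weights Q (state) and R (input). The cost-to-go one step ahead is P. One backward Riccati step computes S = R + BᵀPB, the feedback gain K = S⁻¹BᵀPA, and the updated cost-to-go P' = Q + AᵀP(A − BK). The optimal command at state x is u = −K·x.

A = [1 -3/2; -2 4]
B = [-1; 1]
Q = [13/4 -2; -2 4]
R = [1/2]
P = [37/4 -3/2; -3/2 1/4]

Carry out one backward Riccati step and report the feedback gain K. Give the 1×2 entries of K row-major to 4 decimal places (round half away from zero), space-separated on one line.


-1.0962 1.7788

BᵀP = [-10.7500 1.7500]
S = R + BᵀPB = [1/2] + [12.5000] = [13.0000]
BᵀPA = [-14.2500 23.1250]
K = S⁻¹·BᵀPA = [-1.0962 1.7788]
A−BK = [-0.0962 0.2788; -0.9038 2.2212]
AᵀP(A−BK) = [0.6298 -1.0264; -1.0264 1.6767]
P' = Q + AᵀP(A−BK) = [3.8798 -3.0264; -3.0264 5.6767]
tr(P') = 9.5565


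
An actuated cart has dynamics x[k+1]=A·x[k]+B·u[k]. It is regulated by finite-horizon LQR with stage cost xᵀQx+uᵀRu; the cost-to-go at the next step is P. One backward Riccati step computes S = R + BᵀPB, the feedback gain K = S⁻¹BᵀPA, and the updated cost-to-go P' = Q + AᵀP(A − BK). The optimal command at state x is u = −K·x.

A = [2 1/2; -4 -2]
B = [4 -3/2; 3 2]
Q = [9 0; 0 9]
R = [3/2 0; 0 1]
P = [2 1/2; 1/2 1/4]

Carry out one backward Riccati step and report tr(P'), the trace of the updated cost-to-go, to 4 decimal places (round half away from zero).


BᵀP = [9.5000 2.7500; -2.0000 -0.2500]
S = R + BᵀPB = [3/2 0; 0 1] + [46.2500 -8.7500; -8.7500 2.5000] = [47.7500 -8.7500; -8.7500 3.5000]
BᵀPA = [8.0000 -0.7500; -3.0000 -0.5000]
K = S⁻¹·BᵀPA = [0.0193 -0.0773; -0.8088 -0.3361]
A−BK = [0.7095 0.3050; -2.4403 -1.0959]
AᵀP(A−BK) = [1.4189 0.6101; 0.6101 0.2740]
P' = Q + AᵀP(A−BK) = [10.4189 0.6101; 0.6101 9.2740]
tr(P') = 19.6929

19.6929


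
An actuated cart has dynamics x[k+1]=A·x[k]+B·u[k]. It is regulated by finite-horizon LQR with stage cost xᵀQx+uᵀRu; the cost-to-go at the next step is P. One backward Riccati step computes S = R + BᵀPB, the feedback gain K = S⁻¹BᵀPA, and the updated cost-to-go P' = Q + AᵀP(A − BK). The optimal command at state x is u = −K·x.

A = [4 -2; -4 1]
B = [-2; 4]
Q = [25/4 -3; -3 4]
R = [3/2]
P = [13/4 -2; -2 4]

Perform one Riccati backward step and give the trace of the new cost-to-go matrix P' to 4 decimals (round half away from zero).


BᵀP = [-14.5000 20.0000]
S = R + BᵀPB = [3/2] + [109.0000] = [110.5000]
BᵀPA = [-138.0000 49.0000]
K = S⁻¹·BᵀPA = [-1.2489 0.4434]
A−BK = [1.5023 -1.1131; 0.9955 -0.7738]
AᵀP(A−BK) = [7.6561 -4.8054; -4.8054 3.2715]
P' = Q + AᵀP(A−BK) = [13.9061 -7.8054; -7.8054 7.2715]
tr(P') = 21.1776

21.1776


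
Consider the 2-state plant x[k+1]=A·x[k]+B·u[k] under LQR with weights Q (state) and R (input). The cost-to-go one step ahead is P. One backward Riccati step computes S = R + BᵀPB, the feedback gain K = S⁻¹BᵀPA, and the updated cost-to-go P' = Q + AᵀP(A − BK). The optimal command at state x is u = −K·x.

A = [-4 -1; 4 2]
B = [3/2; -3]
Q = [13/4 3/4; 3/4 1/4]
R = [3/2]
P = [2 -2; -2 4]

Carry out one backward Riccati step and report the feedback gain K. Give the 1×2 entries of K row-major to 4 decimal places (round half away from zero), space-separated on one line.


BᵀP = [9.0000 -15.0000]
S = R + BᵀPB = [3/2] + [58.5000] = [60.0000]
BᵀPA = [-96.0000 -39.0000]
K = S⁻¹·BᵀPA = [-1.6000 -0.6500]
A−BK = [-1.6000 -0.0250; -0.8000 0.0500]
AᵀP(A−BK) = [6.4000 1.6000; 1.6000 0.6500]
P' = Q + AᵀP(A−BK) = [9.6500 2.3500; 2.3500 0.9000]
tr(P') = 10.5500

-1.6000 -0.6500


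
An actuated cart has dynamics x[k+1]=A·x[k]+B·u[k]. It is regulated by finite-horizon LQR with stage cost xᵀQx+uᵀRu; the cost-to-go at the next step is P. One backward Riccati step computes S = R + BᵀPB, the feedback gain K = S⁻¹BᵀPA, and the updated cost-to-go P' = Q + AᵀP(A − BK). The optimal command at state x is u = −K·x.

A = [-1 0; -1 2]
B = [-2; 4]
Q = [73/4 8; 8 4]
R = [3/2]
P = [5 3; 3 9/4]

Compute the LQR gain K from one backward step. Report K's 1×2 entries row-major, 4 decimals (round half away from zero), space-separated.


-0.5263 0.6316

BᵀP = [2.0000 3.0000]
S = R + BᵀPB = [3/2] + [8.0000] = [9.5000]
BᵀPA = [-5.0000 6.0000]
K = S⁻¹·BᵀPA = [-0.5263 0.6316]
A−BK = [-2.0526 1.2632; 1.1053 -0.5263]
AᵀP(A−BK) = [10.6184 -7.3421; -7.3421 5.2105]
P' = Q + AᵀP(A−BK) = [28.8684 0.6579; 0.6579 9.2105]
tr(P') = 38.0789


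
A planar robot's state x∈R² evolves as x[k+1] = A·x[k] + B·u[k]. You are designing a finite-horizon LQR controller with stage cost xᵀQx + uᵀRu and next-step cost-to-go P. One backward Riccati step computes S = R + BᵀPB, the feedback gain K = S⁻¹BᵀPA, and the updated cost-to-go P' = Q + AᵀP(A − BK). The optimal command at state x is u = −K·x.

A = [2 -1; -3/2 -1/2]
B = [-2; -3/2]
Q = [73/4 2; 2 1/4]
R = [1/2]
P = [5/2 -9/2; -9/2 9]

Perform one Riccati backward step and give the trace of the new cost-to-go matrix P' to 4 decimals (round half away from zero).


47.9167

BᵀP = [1.7500 -4.5000]
S = R + BᵀPB = [1/2] + [3.2500] = [3.7500]
BᵀPA = [10.2500 0.5000]
K = S⁻¹·BᵀPA = [2.7333 0.1333]
A−BK = [7.4667 -0.7333; 2.6000 -0.3000]
AᵀP(A−BK) = [29.2333 -1.8667; -1.8667 0.1833]
P' = Q + AᵀP(A−BK) = [47.4833 0.1333; 0.1333 0.4333]
tr(P') = 47.9167


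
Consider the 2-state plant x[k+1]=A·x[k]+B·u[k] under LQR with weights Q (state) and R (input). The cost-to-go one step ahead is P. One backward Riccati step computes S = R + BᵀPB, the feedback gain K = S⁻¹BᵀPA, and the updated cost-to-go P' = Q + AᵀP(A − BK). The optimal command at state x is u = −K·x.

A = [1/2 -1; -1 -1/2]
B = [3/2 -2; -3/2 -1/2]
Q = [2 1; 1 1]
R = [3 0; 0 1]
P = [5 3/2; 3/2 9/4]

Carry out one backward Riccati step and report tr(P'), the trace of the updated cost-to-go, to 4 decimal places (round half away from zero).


4.0545

BᵀP = [5.2500 -1.1250; -10.7500 -4.1250]
S = R + BᵀPB = [3 0; 0 1] + [9.5625 -9.9375; -9.9375 23.5625] = [12.5625 -9.9375; -9.9375 24.5625]
BᵀPA = [3.7500 -4.6875; -1.2500 12.8125]
K = S⁻¹·BᵀPA = [0.3798 0.0581; 0.1028 0.5451]
A−BK = [0.1358 0.0031; -0.3789 -0.1403]
AᵀP(A−BK) = [0.7042 0.2136; 0.2136 0.3503]
P' = Q + AᵀP(A−BK) = [2.7042 1.2136; 1.2136 1.3503]
tr(P') = 4.0545


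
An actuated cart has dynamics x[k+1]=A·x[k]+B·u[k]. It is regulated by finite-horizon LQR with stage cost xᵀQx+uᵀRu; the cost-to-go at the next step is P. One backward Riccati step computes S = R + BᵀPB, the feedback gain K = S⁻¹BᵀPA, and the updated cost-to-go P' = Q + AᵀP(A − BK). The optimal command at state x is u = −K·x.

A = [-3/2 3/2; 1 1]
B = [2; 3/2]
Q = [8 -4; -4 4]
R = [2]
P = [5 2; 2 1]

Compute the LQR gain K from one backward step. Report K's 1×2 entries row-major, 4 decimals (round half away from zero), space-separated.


BᵀP = [13.0000 5.5000]
S = R + BᵀPB = [2] + [34.2500] = [36.2500]
BᵀPA = [-14.0000 25.0000]
K = S⁻¹·BᵀPA = [-0.3862 0.6897]
A−BK = [-0.7276 0.1207; 1.5793 -0.0345]
AᵀP(A−BK) = [0.8431 -0.5948; -0.5948 1.0086]
P' = Q + AᵀP(A−BK) = [8.8431 -4.5948; -4.5948 5.0086]
tr(P') = 13.8517

-0.3862 0.6897


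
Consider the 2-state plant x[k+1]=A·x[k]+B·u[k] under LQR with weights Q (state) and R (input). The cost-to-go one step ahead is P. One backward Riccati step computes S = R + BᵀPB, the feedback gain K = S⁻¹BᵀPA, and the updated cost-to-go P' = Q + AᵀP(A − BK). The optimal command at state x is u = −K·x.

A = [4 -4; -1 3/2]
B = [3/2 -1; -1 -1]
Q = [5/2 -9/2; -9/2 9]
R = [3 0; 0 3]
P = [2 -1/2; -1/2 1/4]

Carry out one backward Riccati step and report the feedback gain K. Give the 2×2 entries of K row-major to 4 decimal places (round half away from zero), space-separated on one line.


1.4556 -1.5104 -0.6144 0.6115

BᵀP = [3.5000 -1.0000; -1.5000 0.2500]
S = R + BᵀPB = [3 0; 0 3] + [6.2500 -2.5000; -2.5000 1.2500] = [9.2500 -2.5000; -2.5000 4.2500]
BᵀPA = [15.0000 -15.5000; -6.2500 6.3750]
K = S⁻¹·BᵀPA = [1.4556 -1.5104; -0.6144 0.6115]
A−BK = [1.2023 -1.1229; -0.1588 0.6011]
AᵀP(A−BK) = [10.5766 -10.8970; -10.8970 11.2528]
P' = Q + AᵀP(A−BK) = [13.0766 -15.3970; -15.3970 20.2528]
tr(P') = 33.3294


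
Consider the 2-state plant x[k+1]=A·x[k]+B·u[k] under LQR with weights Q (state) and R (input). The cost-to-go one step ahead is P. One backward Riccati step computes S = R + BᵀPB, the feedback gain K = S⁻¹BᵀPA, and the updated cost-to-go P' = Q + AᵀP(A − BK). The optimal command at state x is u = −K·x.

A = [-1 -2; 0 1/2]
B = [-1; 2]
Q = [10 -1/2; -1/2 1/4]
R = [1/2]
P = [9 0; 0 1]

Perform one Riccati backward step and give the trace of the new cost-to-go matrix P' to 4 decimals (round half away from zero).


BᵀP = [-9.0000 2.0000]
S = R + BᵀPB = [1/2] + [13.0000] = [13.5000]
BᵀPA = [9.0000 19.0000]
K = S⁻¹·BᵀPA = [0.6667 1.4074]
A−BK = [-0.3333 -0.5926; -1.3333 -2.3148]
AᵀP(A−BK) = [3.0000 5.3333; 5.3333 9.5093]
P' = Q + AᵀP(A−BK) = [13.0000 4.8333; 4.8333 9.7593]
tr(P') = 22.7593

22.7593


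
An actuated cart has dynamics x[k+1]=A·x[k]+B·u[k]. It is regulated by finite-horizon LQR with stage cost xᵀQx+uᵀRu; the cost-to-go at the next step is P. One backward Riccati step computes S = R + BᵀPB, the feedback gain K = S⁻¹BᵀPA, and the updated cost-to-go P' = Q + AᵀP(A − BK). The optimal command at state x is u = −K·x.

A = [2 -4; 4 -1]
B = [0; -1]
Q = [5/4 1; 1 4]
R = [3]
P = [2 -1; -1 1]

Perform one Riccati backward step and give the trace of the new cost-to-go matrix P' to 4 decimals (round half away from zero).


35.0000

BᵀP = [1.0000 -1.0000]
S = R + BᵀPB = [3] + [1.0000] = [4.0000]
BᵀPA = [-2.0000 -3.0000]
K = S⁻¹·BᵀPA = [-0.5000 -0.7500]
A−BK = [2.0000 -4.0000; 3.5000 -1.7500]
AᵀP(A−BK) = [7.0000 -3.5000; -3.5000 22.7500]
P' = Q + AᵀP(A−BK) = [8.2500 -2.5000; -2.5000 26.7500]
tr(P') = 35.0000


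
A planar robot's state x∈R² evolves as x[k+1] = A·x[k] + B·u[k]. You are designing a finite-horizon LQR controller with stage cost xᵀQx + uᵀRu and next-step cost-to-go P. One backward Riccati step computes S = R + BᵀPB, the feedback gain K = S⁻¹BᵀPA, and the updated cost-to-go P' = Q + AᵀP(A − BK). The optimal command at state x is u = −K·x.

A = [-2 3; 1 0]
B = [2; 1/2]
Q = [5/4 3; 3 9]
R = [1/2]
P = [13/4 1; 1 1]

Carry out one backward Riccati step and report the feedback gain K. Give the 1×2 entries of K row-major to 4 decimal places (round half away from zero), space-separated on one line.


BᵀP = [7.0000 2.5000]
S = R + BᵀPB = [1/2] + [15.2500] = [15.7500]
BᵀPA = [-11.5000 21.0000]
K = S⁻¹·BᵀPA = [-0.7302 1.3333]
A−BK = [-0.5397 0.3333; 1.3651 -0.6667]
AᵀP(A−BK) = [1.6032 -1.1667; -1.1667 1.2500]
P' = Q + AᵀP(A−BK) = [2.8532 1.8333; 1.8333 10.2500]
tr(P') = 13.1032

-0.7302 1.3333


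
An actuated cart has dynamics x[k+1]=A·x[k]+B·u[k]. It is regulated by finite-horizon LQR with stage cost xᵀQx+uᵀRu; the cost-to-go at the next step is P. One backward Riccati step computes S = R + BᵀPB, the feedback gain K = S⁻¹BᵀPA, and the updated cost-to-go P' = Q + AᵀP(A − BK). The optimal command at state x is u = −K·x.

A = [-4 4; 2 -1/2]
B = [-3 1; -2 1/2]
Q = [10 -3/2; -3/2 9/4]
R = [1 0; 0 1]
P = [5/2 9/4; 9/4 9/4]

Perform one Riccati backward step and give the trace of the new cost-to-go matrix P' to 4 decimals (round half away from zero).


BᵀP = [-12.0000 -11.2500; 3.6250 3.3750]
S = R + BᵀPB = [1 0; 0 1] + [58.5000 -17.6250; -17.6250 5.3125] = [59.5000 -17.6250; -17.6250 6.3125]
BᵀPA = [25.5000 -42.3750; -7.7500 12.8125]
K = S⁻¹·BᵀPA = [0.3753 -0.6416; -0.1799 0.2384]
A−BK = [-2.6943 1.8369; 2.8405 -1.9023]
AᵀP(A−BK) = [2.0361 -1.5425; -1.5425 1.3216]
P' = Q + AᵀP(A−BK) = [12.0361 -3.0425; -3.0425 3.5716]
tr(P') = 15.6077

15.6077


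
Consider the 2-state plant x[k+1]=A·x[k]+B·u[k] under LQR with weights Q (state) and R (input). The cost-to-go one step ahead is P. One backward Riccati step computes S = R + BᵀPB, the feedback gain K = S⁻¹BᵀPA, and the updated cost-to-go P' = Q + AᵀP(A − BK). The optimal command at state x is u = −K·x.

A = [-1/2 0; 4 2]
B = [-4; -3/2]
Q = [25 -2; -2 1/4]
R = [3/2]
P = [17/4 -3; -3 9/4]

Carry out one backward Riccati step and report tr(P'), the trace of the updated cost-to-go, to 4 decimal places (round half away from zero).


32.5345

BᵀP = [-12.5000 8.6250]
S = R + BᵀPB = [3/2] + [37.0625] = [38.5625]
BᵀPA = [40.7500 17.2500]
K = S⁻¹·BᵀPA = [1.0567 0.4473]
A−BK = [3.7269 1.7893; 5.5851 2.6710]
AᵀP(A−BK) = [6.0009 2.7715; 2.7715 1.2836]
P' = Q + AᵀP(A−BK) = [31.0009 0.7715; 0.7715 1.5336]
tr(P') = 32.5345


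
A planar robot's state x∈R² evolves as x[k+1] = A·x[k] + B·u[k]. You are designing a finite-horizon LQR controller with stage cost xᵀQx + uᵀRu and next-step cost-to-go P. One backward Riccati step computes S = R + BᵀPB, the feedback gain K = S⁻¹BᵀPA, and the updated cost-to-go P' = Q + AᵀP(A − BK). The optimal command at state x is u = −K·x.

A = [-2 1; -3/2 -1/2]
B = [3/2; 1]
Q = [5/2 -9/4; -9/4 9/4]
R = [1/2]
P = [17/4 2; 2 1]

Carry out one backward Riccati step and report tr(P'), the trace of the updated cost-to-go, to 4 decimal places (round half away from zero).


5.7848

BᵀP = [8.3750 4.0000]
S = R + BᵀPB = [1/2] + [16.5625] = [17.0625]
BᵀPA = [-22.7500 6.3750]
K = S⁻¹·BᵀPA = [-1.3333 0.3736]
A−BK = [0.0000 0.4396; -0.1667 -0.8736]
AᵀP(A−BK) = [0.9167 -0.2500; -0.2500 0.1181]
P' = Q + AᵀP(A−BK) = [3.4167 -2.5000; -2.5000 2.3681]
tr(P') = 5.7848


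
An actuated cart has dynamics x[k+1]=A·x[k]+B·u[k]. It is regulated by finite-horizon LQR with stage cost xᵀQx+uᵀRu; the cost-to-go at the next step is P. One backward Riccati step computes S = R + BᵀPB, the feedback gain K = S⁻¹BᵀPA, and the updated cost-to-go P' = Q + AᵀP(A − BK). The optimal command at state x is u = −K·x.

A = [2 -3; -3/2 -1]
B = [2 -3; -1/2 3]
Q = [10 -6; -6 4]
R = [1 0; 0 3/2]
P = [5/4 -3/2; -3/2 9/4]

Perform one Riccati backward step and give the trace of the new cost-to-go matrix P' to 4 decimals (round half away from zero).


BᵀP = [3.2500 -4.1250; -8.2500 11.2500]
S = R + BᵀPB = [1 0; 0 3/2] + [8.5625 -22.1250; -22.1250 58.5000] = [9.5625 -22.1250; -22.1250 60.0000]
BᵀPA = [12.6875 -5.6250; -33.3750 13.5000]
K = S⁻¹·BᵀPA = [0.2710 -0.4608; -0.4563 0.0551]
A−BK = [0.0890 -1.9132; 0.0045 -1.3957]
AᵀP(A−BK) = [0.3945 -0.1903; -0.1903 1.1644]
P' = Q + AᵀP(A−BK) = [10.3945 -6.1903; -6.1903 5.1644]
tr(P') = 15.5590

15.5590


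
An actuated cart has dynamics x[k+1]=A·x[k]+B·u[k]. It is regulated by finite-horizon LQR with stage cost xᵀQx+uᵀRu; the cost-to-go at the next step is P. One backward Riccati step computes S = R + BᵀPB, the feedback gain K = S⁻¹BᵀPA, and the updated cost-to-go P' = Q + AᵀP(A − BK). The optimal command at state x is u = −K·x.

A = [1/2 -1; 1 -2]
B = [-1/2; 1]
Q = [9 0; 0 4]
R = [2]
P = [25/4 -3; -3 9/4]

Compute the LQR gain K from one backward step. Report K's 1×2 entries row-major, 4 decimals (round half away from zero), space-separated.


BᵀP = [-6.1250 3.7500]
S = R + BᵀPB = [2] + [6.8125] = [8.8125]
BᵀPA = [0.6875 -1.3750]
K = S⁻¹·BᵀPA = [0.0780 -0.1560]
A−BK = [0.5390 -1.0780; 0.9220 -1.8440]
AᵀP(A−BK) = [0.7589 -1.5177; -1.5177 3.0355]
P' = Q + AᵀP(A−BK) = [9.7589 -1.5177; -1.5177 7.0355]
tr(P') = 16.7943

0.0780 -0.1560


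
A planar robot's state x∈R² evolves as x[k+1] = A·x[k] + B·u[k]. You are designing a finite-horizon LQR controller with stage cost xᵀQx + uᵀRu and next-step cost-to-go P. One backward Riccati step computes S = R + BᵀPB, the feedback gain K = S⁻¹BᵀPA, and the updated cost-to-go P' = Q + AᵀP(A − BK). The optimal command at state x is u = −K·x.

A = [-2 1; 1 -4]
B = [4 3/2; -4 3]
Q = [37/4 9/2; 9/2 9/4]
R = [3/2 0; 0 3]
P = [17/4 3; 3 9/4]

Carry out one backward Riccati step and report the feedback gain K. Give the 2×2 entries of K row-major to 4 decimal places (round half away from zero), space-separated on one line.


BᵀP = [5.0000 3.0000; 15.3750 11.2500]
S = R + BᵀPB = [3/2 0; 0 3] + [8.0000 16.5000; 16.5000 56.8125] = [9.5000 16.5000; 16.5000 59.8125]
BᵀPA = [-7.0000 -7.0000; -19.5000 -29.6250]
K = S⁻¹·BᵀPA = [-0.3275 0.2369; -0.2357 -0.5607]
A−BK = [-0.3364 0.8933; 0.3969 -1.3703]
AᵀP(A−BK) = [0.3618 0.2257; 0.2257 1.2990]
P' = Q + AᵀP(A−BK) = [9.6118 4.7257; 4.7257 3.5490]
tr(P') = 13.1608

-0.3275 0.2369 -0.2357 -0.5607
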